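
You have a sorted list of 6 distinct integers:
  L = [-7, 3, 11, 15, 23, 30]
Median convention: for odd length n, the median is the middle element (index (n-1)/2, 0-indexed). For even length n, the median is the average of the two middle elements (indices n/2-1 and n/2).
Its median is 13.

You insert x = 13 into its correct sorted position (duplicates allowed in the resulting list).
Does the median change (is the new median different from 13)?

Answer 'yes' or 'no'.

Answer: no

Derivation:
Old median = 13
Insert x = 13
New median = 13
Changed? no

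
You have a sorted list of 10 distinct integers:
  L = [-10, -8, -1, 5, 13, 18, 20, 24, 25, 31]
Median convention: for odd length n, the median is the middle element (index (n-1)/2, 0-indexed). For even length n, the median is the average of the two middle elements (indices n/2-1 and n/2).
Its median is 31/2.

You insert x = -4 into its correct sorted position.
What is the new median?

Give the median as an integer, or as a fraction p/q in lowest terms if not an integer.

Old list (sorted, length 10): [-10, -8, -1, 5, 13, 18, 20, 24, 25, 31]
Old median = 31/2
Insert x = -4
Old length even (10). Middle pair: indices 4,5 = 13,18.
New length odd (11). New median = single middle element.
x = -4: 2 elements are < x, 8 elements are > x.
New sorted list: [-10, -8, -4, -1, 5, 13, 18, 20, 24, 25, 31]
New median = 13

Answer: 13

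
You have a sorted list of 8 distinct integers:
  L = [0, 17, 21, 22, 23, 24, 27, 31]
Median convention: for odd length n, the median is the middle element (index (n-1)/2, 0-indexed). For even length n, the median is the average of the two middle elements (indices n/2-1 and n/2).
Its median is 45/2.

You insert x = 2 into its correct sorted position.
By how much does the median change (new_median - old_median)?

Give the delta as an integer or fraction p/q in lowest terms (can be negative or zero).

Answer: -1/2

Derivation:
Old median = 45/2
After inserting x = 2: new sorted = [0, 2, 17, 21, 22, 23, 24, 27, 31]
New median = 22
Delta = 22 - 45/2 = -1/2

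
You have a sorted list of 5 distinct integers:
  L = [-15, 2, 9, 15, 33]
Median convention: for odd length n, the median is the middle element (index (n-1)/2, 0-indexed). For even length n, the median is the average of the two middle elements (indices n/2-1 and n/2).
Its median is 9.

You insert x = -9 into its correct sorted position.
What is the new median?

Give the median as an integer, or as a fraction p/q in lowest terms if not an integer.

Old list (sorted, length 5): [-15, 2, 9, 15, 33]
Old median = 9
Insert x = -9
Old length odd (5). Middle was index 2 = 9.
New length even (6). New median = avg of two middle elements.
x = -9: 1 elements are < x, 4 elements are > x.
New sorted list: [-15, -9, 2, 9, 15, 33]
New median = 11/2

Answer: 11/2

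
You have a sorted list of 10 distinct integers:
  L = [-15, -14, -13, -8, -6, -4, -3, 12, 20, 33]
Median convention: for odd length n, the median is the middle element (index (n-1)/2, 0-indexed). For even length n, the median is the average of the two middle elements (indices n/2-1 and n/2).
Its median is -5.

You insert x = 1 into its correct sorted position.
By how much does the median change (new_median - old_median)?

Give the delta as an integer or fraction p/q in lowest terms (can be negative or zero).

Old median = -5
After inserting x = 1: new sorted = [-15, -14, -13, -8, -6, -4, -3, 1, 12, 20, 33]
New median = -4
Delta = -4 - -5 = 1

Answer: 1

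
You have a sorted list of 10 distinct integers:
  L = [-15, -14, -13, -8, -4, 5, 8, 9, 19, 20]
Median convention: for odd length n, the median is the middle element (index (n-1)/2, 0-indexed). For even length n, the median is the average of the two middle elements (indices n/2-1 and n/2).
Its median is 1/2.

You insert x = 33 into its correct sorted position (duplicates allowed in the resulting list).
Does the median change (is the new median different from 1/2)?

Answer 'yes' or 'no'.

Old median = 1/2
Insert x = 33
New median = 5
Changed? yes

Answer: yes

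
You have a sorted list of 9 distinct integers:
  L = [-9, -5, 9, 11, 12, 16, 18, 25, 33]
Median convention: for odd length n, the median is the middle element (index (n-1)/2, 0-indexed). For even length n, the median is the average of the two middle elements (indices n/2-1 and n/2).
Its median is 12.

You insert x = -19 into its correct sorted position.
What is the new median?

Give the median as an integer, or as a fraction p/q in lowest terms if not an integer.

Answer: 23/2

Derivation:
Old list (sorted, length 9): [-9, -5, 9, 11, 12, 16, 18, 25, 33]
Old median = 12
Insert x = -19
Old length odd (9). Middle was index 4 = 12.
New length even (10). New median = avg of two middle elements.
x = -19: 0 elements are < x, 9 elements are > x.
New sorted list: [-19, -9, -5, 9, 11, 12, 16, 18, 25, 33]
New median = 23/2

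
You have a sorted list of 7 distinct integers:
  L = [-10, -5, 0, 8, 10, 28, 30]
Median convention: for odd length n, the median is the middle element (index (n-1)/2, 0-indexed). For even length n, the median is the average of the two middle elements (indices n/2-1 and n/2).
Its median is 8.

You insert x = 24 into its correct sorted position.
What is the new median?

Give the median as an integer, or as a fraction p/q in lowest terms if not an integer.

Answer: 9

Derivation:
Old list (sorted, length 7): [-10, -5, 0, 8, 10, 28, 30]
Old median = 8
Insert x = 24
Old length odd (7). Middle was index 3 = 8.
New length even (8). New median = avg of two middle elements.
x = 24: 5 elements are < x, 2 elements are > x.
New sorted list: [-10, -5, 0, 8, 10, 24, 28, 30]
New median = 9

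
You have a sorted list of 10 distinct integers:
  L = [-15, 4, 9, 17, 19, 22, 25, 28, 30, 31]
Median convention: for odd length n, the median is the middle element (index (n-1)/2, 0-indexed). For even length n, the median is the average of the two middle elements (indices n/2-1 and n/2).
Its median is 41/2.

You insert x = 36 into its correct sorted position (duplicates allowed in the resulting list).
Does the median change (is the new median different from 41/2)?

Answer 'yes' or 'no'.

Old median = 41/2
Insert x = 36
New median = 22
Changed? yes

Answer: yes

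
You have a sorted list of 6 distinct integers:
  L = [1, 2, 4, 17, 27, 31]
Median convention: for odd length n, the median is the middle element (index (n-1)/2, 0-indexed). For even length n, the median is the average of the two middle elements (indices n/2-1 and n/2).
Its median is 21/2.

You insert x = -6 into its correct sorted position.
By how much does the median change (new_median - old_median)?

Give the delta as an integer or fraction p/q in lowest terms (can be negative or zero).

Answer: -13/2

Derivation:
Old median = 21/2
After inserting x = -6: new sorted = [-6, 1, 2, 4, 17, 27, 31]
New median = 4
Delta = 4 - 21/2 = -13/2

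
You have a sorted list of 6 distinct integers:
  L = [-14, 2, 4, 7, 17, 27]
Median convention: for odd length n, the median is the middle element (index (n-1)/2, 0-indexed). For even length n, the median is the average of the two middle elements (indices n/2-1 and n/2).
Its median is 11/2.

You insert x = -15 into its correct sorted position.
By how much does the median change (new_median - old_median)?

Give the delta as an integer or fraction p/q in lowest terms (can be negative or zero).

Answer: -3/2

Derivation:
Old median = 11/2
After inserting x = -15: new sorted = [-15, -14, 2, 4, 7, 17, 27]
New median = 4
Delta = 4 - 11/2 = -3/2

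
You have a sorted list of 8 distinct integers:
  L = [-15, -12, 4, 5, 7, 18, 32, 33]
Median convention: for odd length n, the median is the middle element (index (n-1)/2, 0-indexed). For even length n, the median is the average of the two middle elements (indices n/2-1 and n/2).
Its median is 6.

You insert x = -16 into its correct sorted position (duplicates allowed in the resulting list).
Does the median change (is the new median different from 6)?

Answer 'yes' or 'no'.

Answer: yes

Derivation:
Old median = 6
Insert x = -16
New median = 5
Changed? yes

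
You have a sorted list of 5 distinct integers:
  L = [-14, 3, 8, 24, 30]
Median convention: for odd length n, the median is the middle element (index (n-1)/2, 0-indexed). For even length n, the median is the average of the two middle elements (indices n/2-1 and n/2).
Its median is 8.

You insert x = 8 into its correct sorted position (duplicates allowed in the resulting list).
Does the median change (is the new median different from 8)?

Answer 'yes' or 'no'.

Answer: no

Derivation:
Old median = 8
Insert x = 8
New median = 8
Changed? no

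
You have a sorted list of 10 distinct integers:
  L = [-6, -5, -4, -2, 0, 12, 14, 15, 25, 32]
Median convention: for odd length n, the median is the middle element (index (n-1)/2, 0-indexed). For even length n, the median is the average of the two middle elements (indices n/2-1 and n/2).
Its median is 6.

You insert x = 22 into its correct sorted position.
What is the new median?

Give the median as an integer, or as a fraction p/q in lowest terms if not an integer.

Old list (sorted, length 10): [-6, -5, -4, -2, 0, 12, 14, 15, 25, 32]
Old median = 6
Insert x = 22
Old length even (10). Middle pair: indices 4,5 = 0,12.
New length odd (11). New median = single middle element.
x = 22: 8 elements are < x, 2 elements are > x.
New sorted list: [-6, -5, -4, -2, 0, 12, 14, 15, 22, 25, 32]
New median = 12

Answer: 12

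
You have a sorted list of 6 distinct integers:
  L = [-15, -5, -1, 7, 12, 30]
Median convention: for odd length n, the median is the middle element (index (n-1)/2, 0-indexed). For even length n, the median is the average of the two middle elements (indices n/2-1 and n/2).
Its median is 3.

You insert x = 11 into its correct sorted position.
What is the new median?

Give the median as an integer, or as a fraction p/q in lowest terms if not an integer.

Old list (sorted, length 6): [-15, -5, -1, 7, 12, 30]
Old median = 3
Insert x = 11
Old length even (6). Middle pair: indices 2,3 = -1,7.
New length odd (7). New median = single middle element.
x = 11: 4 elements are < x, 2 elements are > x.
New sorted list: [-15, -5, -1, 7, 11, 12, 30]
New median = 7

Answer: 7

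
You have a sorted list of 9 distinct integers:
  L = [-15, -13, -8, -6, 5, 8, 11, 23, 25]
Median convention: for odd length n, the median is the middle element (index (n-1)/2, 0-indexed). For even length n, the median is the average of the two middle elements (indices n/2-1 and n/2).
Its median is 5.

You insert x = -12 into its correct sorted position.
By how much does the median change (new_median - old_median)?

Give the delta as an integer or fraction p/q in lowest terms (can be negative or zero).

Old median = 5
After inserting x = -12: new sorted = [-15, -13, -12, -8, -6, 5, 8, 11, 23, 25]
New median = -1/2
Delta = -1/2 - 5 = -11/2

Answer: -11/2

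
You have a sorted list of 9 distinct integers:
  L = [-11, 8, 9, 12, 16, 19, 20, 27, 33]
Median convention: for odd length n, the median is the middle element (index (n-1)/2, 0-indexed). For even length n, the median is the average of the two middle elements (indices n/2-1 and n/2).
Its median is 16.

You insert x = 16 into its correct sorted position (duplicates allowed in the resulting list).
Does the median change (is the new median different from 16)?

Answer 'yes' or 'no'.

Answer: no

Derivation:
Old median = 16
Insert x = 16
New median = 16
Changed? no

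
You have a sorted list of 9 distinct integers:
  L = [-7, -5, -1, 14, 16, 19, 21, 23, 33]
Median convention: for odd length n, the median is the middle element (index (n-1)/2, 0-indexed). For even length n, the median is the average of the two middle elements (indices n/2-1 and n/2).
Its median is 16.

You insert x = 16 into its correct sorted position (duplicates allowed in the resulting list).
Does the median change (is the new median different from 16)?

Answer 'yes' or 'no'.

Old median = 16
Insert x = 16
New median = 16
Changed? no

Answer: no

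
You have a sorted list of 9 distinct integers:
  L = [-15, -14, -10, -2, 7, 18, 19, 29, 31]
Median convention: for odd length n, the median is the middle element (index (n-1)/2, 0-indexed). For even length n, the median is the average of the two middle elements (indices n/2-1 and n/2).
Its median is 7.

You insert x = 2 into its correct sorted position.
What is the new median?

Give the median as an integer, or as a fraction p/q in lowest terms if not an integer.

Old list (sorted, length 9): [-15, -14, -10, -2, 7, 18, 19, 29, 31]
Old median = 7
Insert x = 2
Old length odd (9). Middle was index 4 = 7.
New length even (10). New median = avg of two middle elements.
x = 2: 4 elements are < x, 5 elements are > x.
New sorted list: [-15, -14, -10, -2, 2, 7, 18, 19, 29, 31]
New median = 9/2

Answer: 9/2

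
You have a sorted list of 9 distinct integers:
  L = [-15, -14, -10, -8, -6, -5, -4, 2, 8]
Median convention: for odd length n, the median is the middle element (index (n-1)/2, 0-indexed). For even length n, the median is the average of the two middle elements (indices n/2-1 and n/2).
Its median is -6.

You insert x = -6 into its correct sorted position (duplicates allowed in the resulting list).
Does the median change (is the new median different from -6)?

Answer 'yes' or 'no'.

Answer: no

Derivation:
Old median = -6
Insert x = -6
New median = -6
Changed? no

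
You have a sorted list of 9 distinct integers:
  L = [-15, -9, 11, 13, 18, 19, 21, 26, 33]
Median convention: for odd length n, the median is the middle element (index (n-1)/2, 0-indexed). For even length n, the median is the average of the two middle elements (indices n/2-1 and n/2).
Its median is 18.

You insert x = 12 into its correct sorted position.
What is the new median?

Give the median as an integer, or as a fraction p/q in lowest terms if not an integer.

Answer: 31/2

Derivation:
Old list (sorted, length 9): [-15, -9, 11, 13, 18, 19, 21, 26, 33]
Old median = 18
Insert x = 12
Old length odd (9). Middle was index 4 = 18.
New length even (10). New median = avg of two middle elements.
x = 12: 3 elements are < x, 6 elements are > x.
New sorted list: [-15, -9, 11, 12, 13, 18, 19, 21, 26, 33]
New median = 31/2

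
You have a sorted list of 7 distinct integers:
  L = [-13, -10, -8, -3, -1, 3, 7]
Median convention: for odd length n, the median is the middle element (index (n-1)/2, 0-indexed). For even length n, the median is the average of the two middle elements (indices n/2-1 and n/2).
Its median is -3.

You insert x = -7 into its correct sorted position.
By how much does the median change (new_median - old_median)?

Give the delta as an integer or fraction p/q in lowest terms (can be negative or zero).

Old median = -3
After inserting x = -7: new sorted = [-13, -10, -8, -7, -3, -1, 3, 7]
New median = -5
Delta = -5 - -3 = -2

Answer: -2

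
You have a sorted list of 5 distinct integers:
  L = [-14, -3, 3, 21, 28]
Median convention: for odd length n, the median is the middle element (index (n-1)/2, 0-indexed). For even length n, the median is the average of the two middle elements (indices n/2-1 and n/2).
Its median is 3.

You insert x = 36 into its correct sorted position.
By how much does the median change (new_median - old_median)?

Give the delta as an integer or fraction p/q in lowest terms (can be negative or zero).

Answer: 9

Derivation:
Old median = 3
After inserting x = 36: new sorted = [-14, -3, 3, 21, 28, 36]
New median = 12
Delta = 12 - 3 = 9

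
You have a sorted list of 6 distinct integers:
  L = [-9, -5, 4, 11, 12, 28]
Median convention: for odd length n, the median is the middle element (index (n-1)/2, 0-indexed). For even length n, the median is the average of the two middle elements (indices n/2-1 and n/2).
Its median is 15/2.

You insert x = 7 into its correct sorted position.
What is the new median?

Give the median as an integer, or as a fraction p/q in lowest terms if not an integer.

Old list (sorted, length 6): [-9, -5, 4, 11, 12, 28]
Old median = 15/2
Insert x = 7
Old length even (6). Middle pair: indices 2,3 = 4,11.
New length odd (7). New median = single middle element.
x = 7: 3 elements are < x, 3 elements are > x.
New sorted list: [-9, -5, 4, 7, 11, 12, 28]
New median = 7

Answer: 7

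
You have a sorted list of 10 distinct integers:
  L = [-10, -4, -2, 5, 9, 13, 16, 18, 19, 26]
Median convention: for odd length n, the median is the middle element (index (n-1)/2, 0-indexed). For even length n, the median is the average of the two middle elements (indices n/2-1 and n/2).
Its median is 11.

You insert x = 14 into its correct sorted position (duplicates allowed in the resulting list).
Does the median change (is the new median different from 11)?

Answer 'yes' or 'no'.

Old median = 11
Insert x = 14
New median = 13
Changed? yes

Answer: yes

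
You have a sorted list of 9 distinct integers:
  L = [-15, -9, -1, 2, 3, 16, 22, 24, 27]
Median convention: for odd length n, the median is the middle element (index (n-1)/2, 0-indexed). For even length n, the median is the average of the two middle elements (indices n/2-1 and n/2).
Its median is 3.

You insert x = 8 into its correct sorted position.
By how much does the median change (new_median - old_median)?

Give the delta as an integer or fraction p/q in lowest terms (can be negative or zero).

Old median = 3
After inserting x = 8: new sorted = [-15, -9, -1, 2, 3, 8, 16, 22, 24, 27]
New median = 11/2
Delta = 11/2 - 3 = 5/2

Answer: 5/2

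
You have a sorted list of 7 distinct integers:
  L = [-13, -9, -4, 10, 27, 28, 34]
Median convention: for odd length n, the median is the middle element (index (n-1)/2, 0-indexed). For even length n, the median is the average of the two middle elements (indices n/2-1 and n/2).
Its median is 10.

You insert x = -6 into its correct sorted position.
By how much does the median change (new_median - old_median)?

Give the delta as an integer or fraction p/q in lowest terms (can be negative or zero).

Answer: -7

Derivation:
Old median = 10
After inserting x = -6: new sorted = [-13, -9, -6, -4, 10, 27, 28, 34]
New median = 3
Delta = 3 - 10 = -7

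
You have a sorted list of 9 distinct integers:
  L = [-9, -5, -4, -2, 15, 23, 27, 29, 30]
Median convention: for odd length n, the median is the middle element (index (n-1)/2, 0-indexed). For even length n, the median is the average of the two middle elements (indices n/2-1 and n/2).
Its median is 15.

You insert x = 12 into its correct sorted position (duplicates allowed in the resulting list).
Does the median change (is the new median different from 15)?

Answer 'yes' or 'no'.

Answer: yes

Derivation:
Old median = 15
Insert x = 12
New median = 27/2
Changed? yes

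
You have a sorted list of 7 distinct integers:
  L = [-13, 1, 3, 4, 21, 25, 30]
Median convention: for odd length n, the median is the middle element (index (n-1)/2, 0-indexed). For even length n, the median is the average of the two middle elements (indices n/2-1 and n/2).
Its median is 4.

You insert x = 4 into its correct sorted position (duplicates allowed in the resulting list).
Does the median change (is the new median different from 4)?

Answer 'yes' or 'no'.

Old median = 4
Insert x = 4
New median = 4
Changed? no

Answer: no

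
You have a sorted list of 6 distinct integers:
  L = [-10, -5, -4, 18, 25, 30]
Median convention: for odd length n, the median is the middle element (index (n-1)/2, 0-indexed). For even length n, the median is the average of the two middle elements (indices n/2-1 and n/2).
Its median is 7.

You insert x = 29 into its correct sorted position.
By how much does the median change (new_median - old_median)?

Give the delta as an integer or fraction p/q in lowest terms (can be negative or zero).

Old median = 7
After inserting x = 29: new sorted = [-10, -5, -4, 18, 25, 29, 30]
New median = 18
Delta = 18 - 7 = 11

Answer: 11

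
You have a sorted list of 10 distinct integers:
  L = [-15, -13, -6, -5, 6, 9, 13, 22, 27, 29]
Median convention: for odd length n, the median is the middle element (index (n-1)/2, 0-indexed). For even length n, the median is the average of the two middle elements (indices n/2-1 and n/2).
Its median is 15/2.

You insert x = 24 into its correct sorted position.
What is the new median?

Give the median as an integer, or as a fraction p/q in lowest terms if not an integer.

Answer: 9

Derivation:
Old list (sorted, length 10): [-15, -13, -6, -5, 6, 9, 13, 22, 27, 29]
Old median = 15/2
Insert x = 24
Old length even (10). Middle pair: indices 4,5 = 6,9.
New length odd (11). New median = single middle element.
x = 24: 8 elements are < x, 2 elements are > x.
New sorted list: [-15, -13, -6, -5, 6, 9, 13, 22, 24, 27, 29]
New median = 9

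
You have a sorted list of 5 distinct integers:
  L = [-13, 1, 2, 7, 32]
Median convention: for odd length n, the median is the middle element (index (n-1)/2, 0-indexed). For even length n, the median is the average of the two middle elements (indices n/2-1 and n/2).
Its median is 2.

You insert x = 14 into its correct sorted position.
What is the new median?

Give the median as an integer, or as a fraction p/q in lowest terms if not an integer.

Old list (sorted, length 5): [-13, 1, 2, 7, 32]
Old median = 2
Insert x = 14
Old length odd (5). Middle was index 2 = 2.
New length even (6). New median = avg of two middle elements.
x = 14: 4 elements are < x, 1 elements are > x.
New sorted list: [-13, 1, 2, 7, 14, 32]
New median = 9/2

Answer: 9/2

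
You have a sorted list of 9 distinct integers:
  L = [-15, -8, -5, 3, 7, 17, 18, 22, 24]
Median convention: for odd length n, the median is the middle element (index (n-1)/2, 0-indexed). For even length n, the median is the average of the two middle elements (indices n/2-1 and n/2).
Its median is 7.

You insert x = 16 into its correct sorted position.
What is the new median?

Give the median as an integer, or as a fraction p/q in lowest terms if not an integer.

Old list (sorted, length 9): [-15, -8, -5, 3, 7, 17, 18, 22, 24]
Old median = 7
Insert x = 16
Old length odd (9). Middle was index 4 = 7.
New length even (10). New median = avg of two middle elements.
x = 16: 5 elements are < x, 4 elements are > x.
New sorted list: [-15, -8, -5, 3, 7, 16, 17, 18, 22, 24]
New median = 23/2

Answer: 23/2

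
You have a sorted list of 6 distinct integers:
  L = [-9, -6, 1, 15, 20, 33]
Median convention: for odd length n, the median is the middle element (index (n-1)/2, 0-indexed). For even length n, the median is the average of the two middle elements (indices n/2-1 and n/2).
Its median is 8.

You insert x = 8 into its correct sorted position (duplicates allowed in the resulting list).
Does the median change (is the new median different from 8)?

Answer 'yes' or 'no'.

Answer: no

Derivation:
Old median = 8
Insert x = 8
New median = 8
Changed? no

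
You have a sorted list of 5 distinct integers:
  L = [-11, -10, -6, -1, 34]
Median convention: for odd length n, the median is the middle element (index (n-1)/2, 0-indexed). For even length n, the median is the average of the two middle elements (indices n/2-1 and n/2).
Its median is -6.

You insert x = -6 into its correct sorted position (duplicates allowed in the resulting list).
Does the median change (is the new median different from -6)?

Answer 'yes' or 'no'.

Answer: no

Derivation:
Old median = -6
Insert x = -6
New median = -6
Changed? no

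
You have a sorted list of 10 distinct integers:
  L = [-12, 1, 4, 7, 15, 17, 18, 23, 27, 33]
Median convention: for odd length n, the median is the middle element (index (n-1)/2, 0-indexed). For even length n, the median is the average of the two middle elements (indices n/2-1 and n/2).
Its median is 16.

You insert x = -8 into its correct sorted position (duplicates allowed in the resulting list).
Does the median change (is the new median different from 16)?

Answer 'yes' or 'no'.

Answer: yes

Derivation:
Old median = 16
Insert x = -8
New median = 15
Changed? yes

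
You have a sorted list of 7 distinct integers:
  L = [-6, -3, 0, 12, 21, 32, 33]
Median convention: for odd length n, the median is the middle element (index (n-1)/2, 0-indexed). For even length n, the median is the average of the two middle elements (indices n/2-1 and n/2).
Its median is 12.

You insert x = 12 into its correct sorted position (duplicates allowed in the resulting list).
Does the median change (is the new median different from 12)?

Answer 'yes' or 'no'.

Old median = 12
Insert x = 12
New median = 12
Changed? no

Answer: no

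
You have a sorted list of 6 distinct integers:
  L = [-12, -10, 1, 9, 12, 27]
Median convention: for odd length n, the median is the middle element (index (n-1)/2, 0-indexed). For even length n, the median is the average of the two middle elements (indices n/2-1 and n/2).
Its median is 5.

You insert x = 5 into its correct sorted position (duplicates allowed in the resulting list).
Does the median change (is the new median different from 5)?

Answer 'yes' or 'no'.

Answer: no

Derivation:
Old median = 5
Insert x = 5
New median = 5
Changed? no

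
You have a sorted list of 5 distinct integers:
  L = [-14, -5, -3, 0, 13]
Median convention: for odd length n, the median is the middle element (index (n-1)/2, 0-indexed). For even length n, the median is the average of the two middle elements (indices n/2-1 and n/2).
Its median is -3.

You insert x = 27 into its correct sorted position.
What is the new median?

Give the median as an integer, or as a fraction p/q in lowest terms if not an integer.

Answer: -3/2

Derivation:
Old list (sorted, length 5): [-14, -5, -3, 0, 13]
Old median = -3
Insert x = 27
Old length odd (5). Middle was index 2 = -3.
New length even (6). New median = avg of two middle elements.
x = 27: 5 elements are < x, 0 elements are > x.
New sorted list: [-14, -5, -3, 0, 13, 27]
New median = -3/2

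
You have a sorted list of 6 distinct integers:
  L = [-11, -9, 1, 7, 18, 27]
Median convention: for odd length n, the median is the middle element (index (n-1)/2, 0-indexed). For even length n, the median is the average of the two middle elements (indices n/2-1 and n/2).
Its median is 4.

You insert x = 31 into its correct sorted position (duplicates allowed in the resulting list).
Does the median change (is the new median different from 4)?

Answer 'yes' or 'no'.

Answer: yes

Derivation:
Old median = 4
Insert x = 31
New median = 7
Changed? yes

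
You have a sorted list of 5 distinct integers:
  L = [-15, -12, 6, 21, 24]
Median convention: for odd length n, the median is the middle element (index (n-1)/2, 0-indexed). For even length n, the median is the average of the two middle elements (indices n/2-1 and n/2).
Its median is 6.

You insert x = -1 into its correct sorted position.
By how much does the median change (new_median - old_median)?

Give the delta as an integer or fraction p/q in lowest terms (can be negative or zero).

Old median = 6
After inserting x = -1: new sorted = [-15, -12, -1, 6, 21, 24]
New median = 5/2
Delta = 5/2 - 6 = -7/2

Answer: -7/2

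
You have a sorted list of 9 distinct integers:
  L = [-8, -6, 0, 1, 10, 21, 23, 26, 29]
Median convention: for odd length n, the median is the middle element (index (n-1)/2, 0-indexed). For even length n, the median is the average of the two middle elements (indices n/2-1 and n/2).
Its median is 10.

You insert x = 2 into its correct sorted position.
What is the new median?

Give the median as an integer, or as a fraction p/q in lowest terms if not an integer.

Old list (sorted, length 9): [-8, -6, 0, 1, 10, 21, 23, 26, 29]
Old median = 10
Insert x = 2
Old length odd (9). Middle was index 4 = 10.
New length even (10). New median = avg of two middle elements.
x = 2: 4 elements are < x, 5 elements are > x.
New sorted list: [-8, -6, 0, 1, 2, 10, 21, 23, 26, 29]
New median = 6

Answer: 6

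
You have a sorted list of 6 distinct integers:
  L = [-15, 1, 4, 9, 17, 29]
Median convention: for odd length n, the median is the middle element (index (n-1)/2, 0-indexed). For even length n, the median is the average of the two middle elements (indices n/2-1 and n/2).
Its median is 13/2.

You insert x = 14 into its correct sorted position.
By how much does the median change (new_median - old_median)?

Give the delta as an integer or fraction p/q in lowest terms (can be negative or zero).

Answer: 5/2

Derivation:
Old median = 13/2
After inserting x = 14: new sorted = [-15, 1, 4, 9, 14, 17, 29]
New median = 9
Delta = 9 - 13/2 = 5/2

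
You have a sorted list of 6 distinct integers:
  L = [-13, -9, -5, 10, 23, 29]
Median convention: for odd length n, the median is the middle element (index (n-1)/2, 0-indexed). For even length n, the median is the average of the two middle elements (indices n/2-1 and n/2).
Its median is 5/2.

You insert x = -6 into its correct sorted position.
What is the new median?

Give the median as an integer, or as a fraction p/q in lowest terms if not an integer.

Answer: -5

Derivation:
Old list (sorted, length 6): [-13, -9, -5, 10, 23, 29]
Old median = 5/2
Insert x = -6
Old length even (6). Middle pair: indices 2,3 = -5,10.
New length odd (7). New median = single middle element.
x = -6: 2 elements are < x, 4 elements are > x.
New sorted list: [-13, -9, -6, -5, 10, 23, 29]
New median = -5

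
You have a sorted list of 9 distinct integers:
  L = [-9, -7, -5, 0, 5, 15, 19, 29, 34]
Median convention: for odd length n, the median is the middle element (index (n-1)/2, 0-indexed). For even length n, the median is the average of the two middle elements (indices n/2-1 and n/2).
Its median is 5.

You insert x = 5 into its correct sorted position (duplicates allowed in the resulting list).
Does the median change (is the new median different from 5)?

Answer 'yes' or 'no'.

Answer: no

Derivation:
Old median = 5
Insert x = 5
New median = 5
Changed? no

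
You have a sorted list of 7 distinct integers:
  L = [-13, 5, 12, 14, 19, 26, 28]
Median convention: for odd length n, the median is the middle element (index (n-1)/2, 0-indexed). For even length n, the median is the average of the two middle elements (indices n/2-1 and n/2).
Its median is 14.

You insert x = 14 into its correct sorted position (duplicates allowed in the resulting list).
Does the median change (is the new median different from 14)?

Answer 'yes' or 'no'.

Answer: no

Derivation:
Old median = 14
Insert x = 14
New median = 14
Changed? no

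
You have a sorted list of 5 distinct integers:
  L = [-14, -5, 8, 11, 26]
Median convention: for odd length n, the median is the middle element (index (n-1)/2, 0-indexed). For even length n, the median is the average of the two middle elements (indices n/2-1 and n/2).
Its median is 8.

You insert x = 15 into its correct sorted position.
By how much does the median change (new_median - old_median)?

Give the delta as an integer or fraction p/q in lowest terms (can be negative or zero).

Old median = 8
After inserting x = 15: new sorted = [-14, -5, 8, 11, 15, 26]
New median = 19/2
Delta = 19/2 - 8 = 3/2

Answer: 3/2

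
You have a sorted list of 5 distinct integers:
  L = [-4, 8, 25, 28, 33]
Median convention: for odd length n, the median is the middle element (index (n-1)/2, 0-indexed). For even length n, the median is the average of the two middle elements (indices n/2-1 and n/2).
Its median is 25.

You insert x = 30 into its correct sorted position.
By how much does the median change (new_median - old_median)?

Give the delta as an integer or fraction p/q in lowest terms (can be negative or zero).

Answer: 3/2

Derivation:
Old median = 25
After inserting x = 30: new sorted = [-4, 8, 25, 28, 30, 33]
New median = 53/2
Delta = 53/2 - 25 = 3/2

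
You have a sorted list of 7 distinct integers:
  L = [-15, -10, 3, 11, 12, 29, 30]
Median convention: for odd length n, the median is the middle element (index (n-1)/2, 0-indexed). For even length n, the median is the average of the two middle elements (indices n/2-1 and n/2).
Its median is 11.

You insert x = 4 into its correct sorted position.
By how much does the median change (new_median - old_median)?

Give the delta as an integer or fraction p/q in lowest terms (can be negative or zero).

Old median = 11
After inserting x = 4: new sorted = [-15, -10, 3, 4, 11, 12, 29, 30]
New median = 15/2
Delta = 15/2 - 11 = -7/2

Answer: -7/2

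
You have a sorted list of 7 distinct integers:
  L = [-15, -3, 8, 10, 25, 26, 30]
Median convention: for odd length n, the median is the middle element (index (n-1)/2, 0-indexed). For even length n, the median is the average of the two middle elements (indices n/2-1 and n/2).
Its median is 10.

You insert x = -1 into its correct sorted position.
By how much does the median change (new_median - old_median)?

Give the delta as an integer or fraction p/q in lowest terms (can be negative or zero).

Old median = 10
After inserting x = -1: new sorted = [-15, -3, -1, 8, 10, 25, 26, 30]
New median = 9
Delta = 9 - 10 = -1

Answer: -1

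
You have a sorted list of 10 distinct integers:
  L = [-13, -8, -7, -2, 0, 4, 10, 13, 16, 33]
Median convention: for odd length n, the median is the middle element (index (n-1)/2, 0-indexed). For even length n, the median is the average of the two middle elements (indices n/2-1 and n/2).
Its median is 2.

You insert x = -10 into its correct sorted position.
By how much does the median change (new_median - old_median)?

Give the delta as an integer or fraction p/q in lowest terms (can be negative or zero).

Answer: -2

Derivation:
Old median = 2
After inserting x = -10: new sorted = [-13, -10, -8, -7, -2, 0, 4, 10, 13, 16, 33]
New median = 0
Delta = 0 - 2 = -2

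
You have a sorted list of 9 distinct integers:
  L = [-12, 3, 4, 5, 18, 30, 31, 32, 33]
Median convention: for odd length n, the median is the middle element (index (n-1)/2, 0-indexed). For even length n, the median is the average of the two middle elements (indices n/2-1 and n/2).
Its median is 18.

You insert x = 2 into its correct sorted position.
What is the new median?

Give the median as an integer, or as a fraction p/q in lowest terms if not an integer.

Answer: 23/2

Derivation:
Old list (sorted, length 9): [-12, 3, 4, 5, 18, 30, 31, 32, 33]
Old median = 18
Insert x = 2
Old length odd (9). Middle was index 4 = 18.
New length even (10). New median = avg of two middle elements.
x = 2: 1 elements are < x, 8 elements are > x.
New sorted list: [-12, 2, 3, 4, 5, 18, 30, 31, 32, 33]
New median = 23/2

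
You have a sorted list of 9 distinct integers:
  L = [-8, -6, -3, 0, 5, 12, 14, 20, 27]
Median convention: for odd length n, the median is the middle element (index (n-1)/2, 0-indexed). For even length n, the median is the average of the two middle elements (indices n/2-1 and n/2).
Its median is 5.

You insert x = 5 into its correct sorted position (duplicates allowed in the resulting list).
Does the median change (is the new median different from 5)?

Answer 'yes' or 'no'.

Answer: no

Derivation:
Old median = 5
Insert x = 5
New median = 5
Changed? no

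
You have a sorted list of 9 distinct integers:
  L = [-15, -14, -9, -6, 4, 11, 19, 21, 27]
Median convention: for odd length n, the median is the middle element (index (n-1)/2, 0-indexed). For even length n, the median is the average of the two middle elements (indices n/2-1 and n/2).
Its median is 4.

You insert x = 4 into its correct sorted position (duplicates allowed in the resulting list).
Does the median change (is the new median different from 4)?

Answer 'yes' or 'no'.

Old median = 4
Insert x = 4
New median = 4
Changed? no

Answer: no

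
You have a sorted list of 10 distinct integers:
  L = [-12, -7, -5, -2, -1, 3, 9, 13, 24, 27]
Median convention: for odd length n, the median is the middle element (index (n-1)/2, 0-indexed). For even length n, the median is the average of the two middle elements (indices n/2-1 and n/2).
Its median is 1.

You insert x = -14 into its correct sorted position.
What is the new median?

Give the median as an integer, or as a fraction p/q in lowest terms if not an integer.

Old list (sorted, length 10): [-12, -7, -5, -2, -1, 3, 9, 13, 24, 27]
Old median = 1
Insert x = -14
Old length even (10). Middle pair: indices 4,5 = -1,3.
New length odd (11). New median = single middle element.
x = -14: 0 elements are < x, 10 elements are > x.
New sorted list: [-14, -12, -7, -5, -2, -1, 3, 9, 13, 24, 27]
New median = -1

Answer: -1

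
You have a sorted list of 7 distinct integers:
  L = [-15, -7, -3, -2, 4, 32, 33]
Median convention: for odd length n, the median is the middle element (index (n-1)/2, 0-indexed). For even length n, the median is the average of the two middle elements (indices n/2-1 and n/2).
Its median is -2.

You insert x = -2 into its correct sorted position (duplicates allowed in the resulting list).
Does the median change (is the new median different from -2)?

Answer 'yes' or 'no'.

Answer: no

Derivation:
Old median = -2
Insert x = -2
New median = -2
Changed? no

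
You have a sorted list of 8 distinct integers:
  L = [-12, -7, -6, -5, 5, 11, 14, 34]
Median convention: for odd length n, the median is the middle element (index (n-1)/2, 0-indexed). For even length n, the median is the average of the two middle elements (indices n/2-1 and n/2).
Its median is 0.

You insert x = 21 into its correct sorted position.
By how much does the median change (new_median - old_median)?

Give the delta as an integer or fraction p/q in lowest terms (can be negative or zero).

Old median = 0
After inserting x = 21: new sorted = [-12, -7, -6, -5, 5, 11, 14, 21, 34]
New median = 5
Delta = 5 - 0 = 5

Answer: 5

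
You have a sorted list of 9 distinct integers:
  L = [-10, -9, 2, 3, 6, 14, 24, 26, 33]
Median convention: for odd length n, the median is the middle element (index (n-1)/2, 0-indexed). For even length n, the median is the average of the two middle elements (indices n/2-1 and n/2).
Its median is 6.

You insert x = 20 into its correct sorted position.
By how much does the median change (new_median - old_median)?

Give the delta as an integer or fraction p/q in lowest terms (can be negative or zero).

Answer: 4

Derivation:
Old median = 6
After inserting x = 20: new sorted = [-10, -9, 2, 3, 6, 14, 20, 24, 26, 33]
New median = 10
Delta = 10 - 6 = 4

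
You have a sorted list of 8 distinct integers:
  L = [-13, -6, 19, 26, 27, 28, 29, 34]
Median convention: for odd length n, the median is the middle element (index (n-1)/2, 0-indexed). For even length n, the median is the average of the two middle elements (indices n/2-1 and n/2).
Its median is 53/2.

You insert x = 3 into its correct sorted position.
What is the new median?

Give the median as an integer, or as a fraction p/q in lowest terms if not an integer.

Old list (sorted, length 8): [-13, -6, 19, 26, 27, 28, 29, 34]
Old median = 53/2
Insert x = 3
Old length even (8). Middle pair: indices 3,4 = 26,27.
New length odd (9). New median = single middle element.
x = 3: 2 elements are < x, 6 elements are > x.
New sorted list: [-13, -6, 3, 19, 26, 27, 28, 29, 34]
New median = 26

Answer: 26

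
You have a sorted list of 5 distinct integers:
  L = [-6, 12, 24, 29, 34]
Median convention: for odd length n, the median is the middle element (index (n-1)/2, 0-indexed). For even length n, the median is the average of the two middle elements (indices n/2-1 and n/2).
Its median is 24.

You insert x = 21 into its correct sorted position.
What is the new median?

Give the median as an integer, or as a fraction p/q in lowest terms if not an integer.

Answer: 45/2

Derivation:
Old list (sorted, length 5): [-6, 12, 24, 29, 34]
Old median = 24
Insert x = 21
Old length odd (5). Middle was index 2 = 24.
New length even (6). New median = avg of two middle elements.
x = 21: 2 elements are < x, 3 elements are > x.
New sorted list: [-6, 12, 21, 24, 29, 34]
New median = 45/2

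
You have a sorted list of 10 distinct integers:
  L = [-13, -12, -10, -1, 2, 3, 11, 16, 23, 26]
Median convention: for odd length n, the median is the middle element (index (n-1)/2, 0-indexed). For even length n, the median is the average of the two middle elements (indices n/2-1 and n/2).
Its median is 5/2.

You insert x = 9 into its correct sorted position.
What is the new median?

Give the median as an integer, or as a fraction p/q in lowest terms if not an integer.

Old list (sorted, length 10): [-13, -12, -10, -1, 2, 3, 11, 16, 23, 26]
Old median = 5/2
Insert x = 9
Old length even (10). Middle pair: indices 4,5 = 2,3.
New length odd (11). New median = single middle element.
x = 9: 6 elements are < x, 4 elements are > x.
New sorted list: [-13, -12, -10, -1, 2, 3, 9, 11, 16, 23, 26]
New median = 3

Answer: 3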